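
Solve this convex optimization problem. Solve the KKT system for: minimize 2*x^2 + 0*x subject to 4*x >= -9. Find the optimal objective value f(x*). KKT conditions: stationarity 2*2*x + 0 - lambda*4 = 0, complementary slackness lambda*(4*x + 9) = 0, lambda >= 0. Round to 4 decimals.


Step 1: Try lambda = 0 (constraint inactive).
Stationarity: 2*2*x + 0 = 0
x* = 0/(2*2) = 0.0
Check constraint: 4*0.0 = 0.0 >= -9 -- satisfied.
Step 2: Compute optimal value.
f(x*) = 2*0.0^2 + 0*0.0 = 0.0


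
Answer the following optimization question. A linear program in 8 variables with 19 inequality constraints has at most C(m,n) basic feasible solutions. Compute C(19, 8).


Each vertex corresponds to some choice of n active constraints out of m, so the number of vertices is at most C(m, n) = m! / (n!(m-n)!).
m = 19, n = 8
Numerator: 19 * 18 * 17 * 16 * 15 * 14 * 13 * 12
Denominator: 8! = 40320
C(19, 8) = 75582


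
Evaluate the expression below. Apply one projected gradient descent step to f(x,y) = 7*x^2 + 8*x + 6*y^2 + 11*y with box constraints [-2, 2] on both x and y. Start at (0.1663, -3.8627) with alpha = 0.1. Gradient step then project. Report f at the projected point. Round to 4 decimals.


Step 1: Compute gradient at (0.1663, -3.8627).
grad_x = 2*7*0.1663 + 8 = 10.3282
grad_y = 2*6*-3.8627 + 11 = -35.3524
Step 2: Gradient step.
x_raw = 0.1663 - 0.1*10.3282 = -0.8665
y_raw = -3.8627 - 0.1*-35.3524 = -0.3275
Step 3: Project onto [-2, 2].
x_proj = clip(-0.8665) = -0.8665
y_proj = clip(-0.3275) = -0.3275
Step 4: Evaluate f.
f(-0.8665, -0.3275) = -4.6348


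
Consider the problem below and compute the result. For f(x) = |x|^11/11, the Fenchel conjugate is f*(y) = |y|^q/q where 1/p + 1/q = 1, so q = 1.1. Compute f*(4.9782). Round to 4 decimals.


The conjugate exponent q satisfies 1/p + 1/q = 1.
p = 11, so q = 11/(11 - 1) = 1.1
|y|^q = 4.9782^1.1 = 5.8449
f*(4.9782) = 5.8449 / 1.1 = 5.3136


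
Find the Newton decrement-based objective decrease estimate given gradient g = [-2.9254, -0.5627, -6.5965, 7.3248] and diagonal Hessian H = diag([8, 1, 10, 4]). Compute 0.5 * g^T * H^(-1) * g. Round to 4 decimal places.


Step 1: H is diagonal, so H^(-1) * g = [-0.3657, -0.5627, -0.6597, 1.8312].
Step 2: g^T H^(-1) g = sum_i g_i^2 / H_ii
  = (-2.9254)^2/8 + (-0.5627)^2/1 + (-6.5965)^2/10 + (7.3248)^2/4
  = 1.0697 + 0.3166 + 4.3514 + 13.4132 = 19.1509
Step 3: Objective decrease = 0.5 * g^T H^(-1) g = 9.5755


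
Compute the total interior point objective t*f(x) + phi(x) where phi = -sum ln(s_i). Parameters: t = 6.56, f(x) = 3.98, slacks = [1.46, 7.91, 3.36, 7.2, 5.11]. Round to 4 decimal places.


Step 1: Compute log-barrier.
ln values: [0.3784, 2.0681, 1.2119, 1.9741, 1.6312]
phi = -(0.3784 + 2.0681 + 1.2119 + 1.9741 + 1.6312) = -7.2638
Step 2: Compute augmented objective.
t*f(x) = 6.56*3.98 = 26.1088
Total = 26.1088 - 7.2638 = 18.845


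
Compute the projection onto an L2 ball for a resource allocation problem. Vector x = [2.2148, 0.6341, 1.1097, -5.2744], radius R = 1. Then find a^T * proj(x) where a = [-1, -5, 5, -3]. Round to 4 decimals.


Step 1: Compute ||x|| (intermediates to 6 decimals).
||x|| = sqrt(2.2148^2 + 0.6341^2 + 1.1097^2 + (-5.2744)^2) = 5.861583
Step 2: Project.
Since ||x|| > R, scale = R/||x|| = 1/5.861583 = 0.170602, proj(x) = scale * x
proj(x) = [0.377849, 0.108179, 0.189317, -0.899823]
Step 3: Dot product.
a^T * proj(x) = -1*0.377849 - 5*0.108179 + 5*0.189317 - 3*(-0.899823) = 2.7273


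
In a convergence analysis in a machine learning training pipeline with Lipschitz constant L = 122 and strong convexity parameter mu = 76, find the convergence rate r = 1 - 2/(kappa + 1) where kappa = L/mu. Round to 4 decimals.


Step 1: Compute the condition number.
kappa = L/mu = 122/76 = 1.6053
Step 2: Compute the convergence rate.
r = 1 - 2/(kappa + 1) = 1 - 2*mu/(L + mu) = (L - mu)/(L + mu) = 46/198 = 0.2323


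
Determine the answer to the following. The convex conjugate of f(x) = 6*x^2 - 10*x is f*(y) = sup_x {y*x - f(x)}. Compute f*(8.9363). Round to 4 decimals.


f*(y) = sup_x {y*x - a*x^2 - b*x} = sup_x {(y-b)*x - a*x^2}
FOC: (y - b) - 2a*x = 0 => x* = (y - b)/(2a)
x* = (8.9363 + 10)/(2*6) = 1.578
f*(8.9363) = (y-b)^2/(4a) = (8.9363 + 10)^2/(4*6)
= 358.5835/24 = 14.941


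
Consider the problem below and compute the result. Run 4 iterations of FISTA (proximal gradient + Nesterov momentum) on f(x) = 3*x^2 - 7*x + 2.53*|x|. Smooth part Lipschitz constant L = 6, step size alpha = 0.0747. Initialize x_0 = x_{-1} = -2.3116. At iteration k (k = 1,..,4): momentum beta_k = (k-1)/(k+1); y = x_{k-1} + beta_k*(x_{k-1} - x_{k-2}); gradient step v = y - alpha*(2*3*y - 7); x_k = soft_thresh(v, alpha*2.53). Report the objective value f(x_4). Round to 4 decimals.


FISTA on f(x) = 3*x^2 - 7*x + 2.53*|x|
L = 6, alpha = 0.0747
Iteration 1: beta = 0.0, y = -2.3116 + 0.0*(-2.3116 + 2.3116) = -2.3116
  grad(y) = -20.8696, v = y - alpha*grad = -0.7526
  prox(v) = soft_thresh(-0.7526, 0.189) = -0.5636
Iteration 2: beta = 0.3333, y = -0.5636 + 0.3333*(-0.5636 + 2.3116) = 0.019
  grad(y) = -6.886, v = y - alpha*grad = 0.5334
  prox(v) = soft_thresh(0.5334, 0.189) = 0.3444
Iteration 3: beta = 0.5, y = 0.3444 + 0.5*(0.3444 + 0.5636) = 0.7984
  grad(y) = -2.2095, v = y - alpha*grad = 0.9635
  prox(v) = soft_thresh(0.9635, 0.189) = 0.7745
Iteration 4: beta = 0.6, y = 0.7745 + 0.6*(0.7745 - 0.3444) = 1.0325
  grad(y) = -0.8049, v = y - alpha*grad = 1.0926
  prox(v) = soft_thresh(1.0926, 0.189) = 0.9037
f(x_4) = 3*0.9037^2 - 7*0.9037 + 2.53*|0.9037| = -1.5896


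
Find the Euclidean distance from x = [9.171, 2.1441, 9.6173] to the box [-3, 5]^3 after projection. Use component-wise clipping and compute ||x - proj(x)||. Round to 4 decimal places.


Project each component onto [-3, 5].
clip(9.171) = 5.0, clip(2.1441) = 2.1441, clip(9.6173) = 5.0
Projection = [5.0, 2.1441, 5.0]
Squared diffs: [17.3972, 0.0, 21.3195]
Distance = sqrt(38.7167) = 6.2223


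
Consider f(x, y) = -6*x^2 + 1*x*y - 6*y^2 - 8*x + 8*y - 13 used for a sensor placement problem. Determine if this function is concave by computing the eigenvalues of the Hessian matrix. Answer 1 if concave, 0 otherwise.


The Hessian of f(x,y) = -6*x^2 + 1*x*y - 6*y^2 - 8*x + 8*y - 13 is:
H = [[-12, 1], [1, -12]]
Trace = -12 - 12 = -24
Determinant = -12*-12 - (1)^2 = 143
Discriminant = (-24)^2 - 4*143 = 4.0
Eigenvalues: lambda_1 = -13.0, lambda_2 = -11.0
The function is concave.

1


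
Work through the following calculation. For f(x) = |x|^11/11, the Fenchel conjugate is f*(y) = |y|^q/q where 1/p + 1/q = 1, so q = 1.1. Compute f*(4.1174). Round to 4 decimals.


The conjugate exponent q satisfies 1/p + 1/q = 1.
p = 11, so q = 11/(11 - 1) = 1.1
|y|^q = 4.1174^1.1 = 4.7434
f*(4.1174) = 4.7434 / 1.1 = 4.3121


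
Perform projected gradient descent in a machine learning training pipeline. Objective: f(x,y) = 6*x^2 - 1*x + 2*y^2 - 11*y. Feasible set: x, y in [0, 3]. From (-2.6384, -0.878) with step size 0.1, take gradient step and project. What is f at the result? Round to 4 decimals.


Step 1: Compute gradient at (-2.6384, -0.878).
grad_x = 2*6*-2.6384 - 1 = -32.6608
grad_y = 2*2*-0.878 - 11 = -14.512
Step 2: Gradient step.
x_raw = -2.6384 - 0.1*-32.6608 = 0.6277
y_raw = -0.878 - 0.1*-14.512 = 0.5732
Step 3: Project onto [0, 3].
x_proj = clip(0.6277) = 0.6277
y_proj = clip(0.5732) = 0.5732
Step 4: Evaluate f.
f(0.6277, 0.5732) = -3.9119


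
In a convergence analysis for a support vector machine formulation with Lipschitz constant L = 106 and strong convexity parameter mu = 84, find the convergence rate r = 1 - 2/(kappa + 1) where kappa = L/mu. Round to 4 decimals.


Step 1: Compute the condition number.
kappa = L/mu = 106/84 = 1.2619
Step 2: Compute the convergence rate.
r = 1 - 2/(kappa + 1) = 1 - 2*mu/(L + mu) = (L - mu)/(L + mu) = 22/190 = 0.1158


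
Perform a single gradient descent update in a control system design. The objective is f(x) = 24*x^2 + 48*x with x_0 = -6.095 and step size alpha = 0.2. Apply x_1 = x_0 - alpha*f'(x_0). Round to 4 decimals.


We compute the gradient at x_0 and apply the update.
f'(x) = 48*x + 48
f'(-6.095) = 48*-6.095 + 48 = -244.56
x_1 = -6.095 - 0.2*-244.56 = 42.817


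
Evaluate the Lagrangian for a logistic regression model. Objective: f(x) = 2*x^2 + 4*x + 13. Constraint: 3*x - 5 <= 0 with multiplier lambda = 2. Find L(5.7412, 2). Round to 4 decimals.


Step 1: Evaluate f(x).
f(5.7412) = 2*5.7412^2 + 4*5.7412 + 13 = 101.8876
Step 2: Evaluate g(x).
g(5.7412) = 3*5.7412 - 5 = 12.2236
Step 3: Compute Lagrangian.
L = 101.8876 + 2*12.2236 = 126.3348


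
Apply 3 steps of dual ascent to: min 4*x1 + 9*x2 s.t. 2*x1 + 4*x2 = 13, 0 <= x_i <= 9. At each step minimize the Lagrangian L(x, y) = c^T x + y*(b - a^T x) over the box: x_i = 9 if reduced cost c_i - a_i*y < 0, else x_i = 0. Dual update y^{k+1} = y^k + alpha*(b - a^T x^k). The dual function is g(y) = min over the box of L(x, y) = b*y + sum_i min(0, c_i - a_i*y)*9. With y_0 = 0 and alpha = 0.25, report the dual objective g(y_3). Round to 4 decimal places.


Dual ascent for LP: min 4*x1 + 9*x2, 2*x1 + 4*x2 = 13, 0 <= x_i <= 9
Step 1: y^k = 0.0, reduced costs: (4.0, 9.0)
  x^k = (0.0, 0.0), subgradient = b - a^T x = 13.0
  y^{k+1} = 0.0 + 0.25*13.0 = 3.25
Step 2: y^k = 3.25, reduced costs: (-2.5, -4.0)
  x^k = (9.0, 9.0), subgradient = b - a^T x = -41.0
  y^{k+1} = 3.25 + 0.25*-41.0 = -7.0
Step 3: y^k = -7.0, reduced costs: (18.0, 37.0)
  x^k = (0.0, 0.0), subgradient = b - a^T x = 13.0
  y^{k+1} = -7.0 + 0.25*13.0 = -3.75
Dual objective at y_3 = -3.75: reduced costs (11.5, 24.0), box minimizer x = (0.0, 0.0)
g(y_3) = b*y + (c1 - a1*y)*x1 + (c2 - a2*y)*x2 = 13*(-3.75) + 11.5*0.0 + 24.0*0.0 = -48.75 + 0.0 + 0.0 = -48.75


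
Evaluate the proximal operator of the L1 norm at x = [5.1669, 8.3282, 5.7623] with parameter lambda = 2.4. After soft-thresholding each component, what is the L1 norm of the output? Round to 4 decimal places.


Soft-thresholding with lambda = 2.4:
prox(5.1669) = sign(5.1669)*max(|5.1669| - 2.4, 0) = 2.7669
prox(8.3282) = sign(8.3282)*max(|8.3282| - 2.4, 0) = 5.9282
prox(5.7623) = sign(5.7623)*max(|5.7623| - 2.4, 0) = 3.3623
prox(x) = [2.7669, 5.9282, 3.3623]
||prox(x)||_1 = 2.7669 + 5.9282 + 3.3623 = 12.0574


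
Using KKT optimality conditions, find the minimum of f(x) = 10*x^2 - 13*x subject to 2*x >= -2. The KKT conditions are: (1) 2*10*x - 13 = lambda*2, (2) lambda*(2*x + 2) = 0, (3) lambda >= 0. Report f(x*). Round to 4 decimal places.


Step 1: Try lambda = 0 (constraint inactive).
Stationarity: 2*10*x - 13 = 0
x* = 13/(2*10) = 0.65
Check constraint: 2*0.65 = 1.3 >= -2 -- satisfied.
Step 2: Compute optimal value.
f(x*) = 10*0.65^2 - 13*0.65 = -4.225


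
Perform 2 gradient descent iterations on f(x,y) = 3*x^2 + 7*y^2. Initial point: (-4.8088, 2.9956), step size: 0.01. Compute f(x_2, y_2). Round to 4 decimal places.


Gradient descent on f(x,y) = 3*x^2 + 7*y^2.
Starting point: (-4.8088, 2.9956), alpha = 0.01
Step 1: grad_x = 2*3*-4.8088 = -28.8528, grad_y = 2*7*2.9956 = 41.9384
  x_1 = -4.8088 - 0.01*-28.8528 = -4.5203
  y_1 = 2.9956 - 0.01*41.9384 = 2.5762
Step 2: grad_x = 2*3*-4.5203 = -27.1216, grad_y = 2*7*2.5762 = 36.067
  x_2 = -4.5203 - 0.01*-27.1216 = -4.2491
  y_2 = 2.5762 - 0.01*36.067 = 2.2155
f(-4.2491, 2.2155) = 3*(-4.2491)^2 + 7*2.2155^2 = 88.5239


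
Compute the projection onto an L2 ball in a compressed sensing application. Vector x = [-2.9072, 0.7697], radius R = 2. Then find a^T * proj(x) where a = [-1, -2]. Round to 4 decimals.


Step 1: Compute ||x|| (intermediates to 6 decimals).
||x|| = sqrt((-2.9072)^2 + 0.7697^2) = 3.007366
Step 2: Project.
Since ||x|| > R, scale = R/||x|| = 2/3.007366 = 0.665034, proj(x) = scale * x
proj(x) = [-1.933387, 0.511877]
Step 3: Dot product.
a^T * proj(x) = -1*(-1.933387) - 2*0.511877 = 0.9096


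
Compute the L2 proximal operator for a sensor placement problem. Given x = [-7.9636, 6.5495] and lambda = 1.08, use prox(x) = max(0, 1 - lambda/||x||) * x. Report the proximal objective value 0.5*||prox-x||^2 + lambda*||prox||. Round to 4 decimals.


Step 1: Compute ||x||.
||x|| = 10.3109
Step 2: Compute scaling factor.
scale = max(0, 1 - 1.08/10.3109) = 0.8953
Step 3: prox(x) = [-7.1295, 5.8635]
||prox(x)|| = 9.2309
Step 4: Proximal objective.
0.5*||prox-x||^2 = 0.5832
lambda*||prox|| = 9.9694
Total = 10.5526


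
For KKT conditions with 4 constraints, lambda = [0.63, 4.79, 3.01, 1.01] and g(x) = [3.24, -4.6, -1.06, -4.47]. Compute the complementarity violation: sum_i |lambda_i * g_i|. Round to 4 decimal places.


KKT complementary slackness check:
lambda_1 * g_1 = 0.63 * 3.24 = 2.0412
lambda_2 * g_2 = 4.79 * -4.6 = -22.034
lambda_3 * g_3 = 3.01 * -1.06 = -3.1906
lambda_4 * g_4 = 1.01 * -4.47 = -4.5147
Total violation = 2.0412 + 22.034 + 3.1906 + 4.5147 = 31.7805


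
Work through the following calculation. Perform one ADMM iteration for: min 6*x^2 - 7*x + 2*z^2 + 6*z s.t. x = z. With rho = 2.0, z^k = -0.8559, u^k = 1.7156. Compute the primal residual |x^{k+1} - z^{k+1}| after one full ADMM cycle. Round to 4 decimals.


ADMM iteration with rho = 2.0, z^k = -0.8559, u^k = 1.7156
Step 1: x-update.
Minimize 6*x^2 - 7*x + (2.0/2)*(x + 0.8559 + 1.7156)^2
FOC: (2*6 + 2.0)*x = 7 + 2.0*(-0.8559 - 1.7156)
x^{k+1} = 0.1326
Step 2: z-update.
Minimize 2*z^2 + 6*z + (2.0/2)*(0.1326 - z + 1.7156)^2
FOC: (2*2 + 2.0)*z = -6 + 2.0*(0.1326 + 1.7156)
z^{k+1} = -0.3839
Step 3: u-update.
u^{k+1} = 1.7156 + 0.1326 + 0.3839 = 2.2322
Step 4: Primal residual = |0.1326 + 0.3839| = 0.5166


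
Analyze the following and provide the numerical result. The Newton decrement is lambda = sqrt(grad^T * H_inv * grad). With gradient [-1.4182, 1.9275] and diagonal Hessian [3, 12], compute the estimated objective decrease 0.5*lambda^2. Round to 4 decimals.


Step 1: H is diagonal, so H^(-1) * g = [-0.4727, 0.1606].
Step 2: g^T H^(-1) g = sum_i g_i^2 / H_ii
  = (-1.4182)^2/3 + (1.9275)^2/12
  = 0.6704 + 0.3096 = 0.98
Step 3: Objective decrease = 0.5 * g^T H^(-1) g = 0.49


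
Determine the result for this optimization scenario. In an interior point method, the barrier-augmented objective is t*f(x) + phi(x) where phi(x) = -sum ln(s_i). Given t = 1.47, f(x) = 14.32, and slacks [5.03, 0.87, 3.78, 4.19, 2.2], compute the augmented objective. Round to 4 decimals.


Step 1: Compute log-barrier.
ln values: [1.6154, -0.1393, 1.3297, 1.4327, 0.7885]
phi = -(1.6154 - 0.1393 + 1.3297 + 1.4327 + 0.7885) = -5.027
Step 2: Compute augmented objective.
t*f(x) = 1.47*14.32 = 21.0504
Total = 21.0504 - 5.027 = 16.0234


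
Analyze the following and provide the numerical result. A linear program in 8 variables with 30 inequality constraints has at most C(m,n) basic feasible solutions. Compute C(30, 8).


Each vertex corresponds to some choice of n active constraints out of m, so the number of vertices is at most C(m, n) = m! / (n!(m-n)!).
m = 30, n = 8
Numerator: 30 * 29 * 28 * 27 * 26 * 25 * 24 * 23
Denominator: 8! = 40320
C(30, 8) = 5852925


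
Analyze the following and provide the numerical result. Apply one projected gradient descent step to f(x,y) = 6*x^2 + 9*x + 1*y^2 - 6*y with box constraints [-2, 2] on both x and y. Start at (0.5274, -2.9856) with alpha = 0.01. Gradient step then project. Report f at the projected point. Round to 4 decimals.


Step 1: Compute gradient at (0.5274, -2.9856).
grad_x = 2*6*0.5274 + 9 = 15.3288
grad_y = 2*1*-2.9856 - 6 = -11.9712
Step 2: Gradient step.
x_raw = 0.5274 - 0.01*15.3288 = 0.3741
y_raw = -2.9856 - 0.01*-11.9712 = -2.8659
Step 3: Project onto [-2, 2].
x_proj = clip(0.3741) = 0.3741
y_proj = clip(-2.8659) = -2.0
Step 4: Evaluate f.
f(0.3741, -2.0) = 20.2068


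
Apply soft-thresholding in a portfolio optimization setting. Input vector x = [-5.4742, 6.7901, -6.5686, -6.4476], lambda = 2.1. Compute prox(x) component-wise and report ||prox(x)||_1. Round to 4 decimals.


Soft-thresholding with lambda = 2.1:
prox(-5.4742) = sign(-5.4742)*max(|-5.4742| - 2.1, 0) = -3.3742
prox(6.7901) = sign(6.7901)*max(|6.7901| - 2.1, 0) = 4.6901
prox(-6.5686) = sign(-6.5686)*max(|-6.5686| - 2.1, 0) = -4.4686
prox(-6.4476) = sign(-6.4476)*max(|-6.4476| - 2.1, 0) = -4.3476
prox(x) = [-3.3742, 4.6901, -4.4686, -4.3476]
||prox(x)||_1 = 3.3742 + 4.6901 + 4.4686 + 4.3476 = 16.8805


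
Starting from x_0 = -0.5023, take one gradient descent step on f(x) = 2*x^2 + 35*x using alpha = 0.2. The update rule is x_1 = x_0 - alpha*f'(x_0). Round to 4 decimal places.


We compute the gradient at x_0 and apply the update.
f'(x) = 4*x + 35
f'(-0.5023) = 4*-0.5023 + 35 = 32.9908
x_1 = -0.5023 - 0.2*32.9908 = -7.1005


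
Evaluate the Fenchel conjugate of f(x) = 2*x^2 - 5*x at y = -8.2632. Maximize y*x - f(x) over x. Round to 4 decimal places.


f*(y) = sup_x {y*x - a*x^2 - b*x} = sup_x {(y-b)*x - a*x^2}
FOC: (y - b) - 2a*x = 0 => x* = (y - b)/(2a)
x* = (-8.2632 + 5)/(2*2) = -0.8158
f*(-8.2632) = (y-b)^2/(4a) = (-8.2632 + 5)^2/(4*2)
= 10.6485/8 = 1.3311


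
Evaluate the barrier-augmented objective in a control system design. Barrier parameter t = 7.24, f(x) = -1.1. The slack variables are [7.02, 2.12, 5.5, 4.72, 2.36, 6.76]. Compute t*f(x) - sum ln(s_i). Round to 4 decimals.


Step 1: Compute log-barrier.
ln values: [1.9488, 0.7514, 1.7047, 1.5518, 0.8587, 1.911]
phi = -(1.9488 + 0.7514 + 1.7047 + 1.5518 + 0.8587 + 1.911) = -8.7264
Step 2: Compute augmented objective.
t*f(x) = 7.24*-1.1 = -7.964
Total = -7.964 - 8.7264 = -16.6904


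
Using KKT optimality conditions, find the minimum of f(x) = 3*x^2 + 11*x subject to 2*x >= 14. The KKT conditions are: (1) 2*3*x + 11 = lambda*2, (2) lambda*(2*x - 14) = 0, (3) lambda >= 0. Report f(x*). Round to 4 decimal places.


Step 1: Try lambda = 0 (constraint inactive).
x_unc = -11/(2*3) = -1.8333
Check: 2*-1.8333 = -3.6666 < 14 -- violated!
Step 2: Constraint must be active: 2*x = 14
x* = 14/2 = 7.0
lambda = (2*3*7.0 + 11)/2 = 26.5
Step 3: Compute optimal value.
f(x*) = 3*7.0^2 + 11*7.0 = 224.0


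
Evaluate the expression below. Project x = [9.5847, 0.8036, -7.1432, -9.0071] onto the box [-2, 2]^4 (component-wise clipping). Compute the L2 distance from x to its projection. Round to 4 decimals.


Project each component onto [-2, 2].
clip(9.5847) = 2.0, clip(0.8036) = 0.8036, clip(-7.1432) = -2.0, clip(-9.0071) = -2.0
Projection = [2.0, 0.8036, -2.0, -2.0]
Squared diffs: [57.5277, 0.0, 26.4525, 49.0995]
Distance = sqrt(133.0797) = 11.536


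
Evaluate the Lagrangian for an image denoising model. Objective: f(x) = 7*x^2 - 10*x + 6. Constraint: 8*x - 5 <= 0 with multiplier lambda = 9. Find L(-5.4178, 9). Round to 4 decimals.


Step 1: Evaluate f(x).
f(-5.4178) = 7*(-5.4178)^2 - 10*(-5.4178) + 6 = 265.6459
Step 2: Evaluate g(x).
g(-5.4178) = 8*-5.4178 - 5 = -48.3424
Step 3: Compute Lagrangian.
L = 265.6459 + 9*-48.3424 = -169.4357


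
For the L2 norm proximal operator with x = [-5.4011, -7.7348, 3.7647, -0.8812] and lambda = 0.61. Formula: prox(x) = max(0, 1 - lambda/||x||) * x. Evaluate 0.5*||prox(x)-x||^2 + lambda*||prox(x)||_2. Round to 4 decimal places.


Step 1: Compute ||x||.
||x|| = 10.1955
Step 2: Compute scaling factor.
scale = max(0, 1 - 0.61/10.1955) = 0.9402
Step 3: prox(x) = [-5.078, -7.272, 3.5395, -0.8285]
||prox(x)|| = 9.5855
Step 4: Proximal objective.
0.5*||prox-x||^2 = 0.1861
lambda*||prox|| = 5.8472
Total = 6.0332


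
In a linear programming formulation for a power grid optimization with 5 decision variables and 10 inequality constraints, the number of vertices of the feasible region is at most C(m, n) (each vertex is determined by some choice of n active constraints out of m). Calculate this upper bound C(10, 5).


Each vertex corresponds to some choice of n active constraints out of m, so the number of vertices is at most C(m, n) = m! / (n!(m-n)!).
m = 10, n = 5
Numerator: 10 * 9 * 8 * 7 * 6
Denominator: 5! = 120
C(10, 5) = 252


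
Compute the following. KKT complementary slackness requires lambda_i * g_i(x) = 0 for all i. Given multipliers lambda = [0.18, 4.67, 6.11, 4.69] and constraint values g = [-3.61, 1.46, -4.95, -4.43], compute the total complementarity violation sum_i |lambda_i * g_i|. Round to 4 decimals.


KKT complementary slackness check:
lambda_1 * g_1 = 0.18 * -3.61 = -0.6498
lambda_2 * g_2 = 4.67 * 1.46 = 6.8182
lambda_3 * g_3 = 6.11 * -4.95 = -30.2445
lambda_4 * g_4 = 4.69 * -4.43 = -20.7767
Total violation = 0.6498 + 6.8182 + 30.2445 + 20.7767 = 58.4892


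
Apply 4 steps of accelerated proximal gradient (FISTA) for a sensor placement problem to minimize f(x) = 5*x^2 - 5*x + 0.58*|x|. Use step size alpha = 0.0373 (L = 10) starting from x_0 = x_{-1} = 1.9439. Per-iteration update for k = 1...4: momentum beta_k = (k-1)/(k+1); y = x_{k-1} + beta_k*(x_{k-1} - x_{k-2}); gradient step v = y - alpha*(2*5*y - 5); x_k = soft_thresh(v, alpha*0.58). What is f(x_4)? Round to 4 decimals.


FISTA on f(x) = 5*x^2 - 5*x + 0.58*|x|
L = 10, alpha = 0.0373
Iteration 1: beta = 0.0, y = 1.9439 + 0.0*(1.9439 - 1.9439) = 1.9439
  grad(y) = 14.439, v = y - alpha*grad = 1.4053
  prox(v) = soft_thresh(1.4053, 0.0216) = 1.3837
Iteration 2: beta = 0.3333, y = 1.3837 + 0.3333*(1.3837 - 1.9439) = 1.197
  grad(y) = 6.9696, v = y - alpha*grad = 0.937
  prox(v) = soft_thresh(0.937, 0.0216) = 0.9154
Iteration 3: beta = 0.5, y = 0.9154 + 0.5*(0.9154 - 1.3837) = 0.6812
  grad(y) = 1.8119, v = y - alpha*grad = 0.6136
  prox(v) = soft_thresh(0.6136, 0.0216) = 0.592
Iteration 4: beta = 0.6, y = 0.592 + 0.6*(0.592 - 0.9154) = 0.3979
  grad(y) = -1.0206, v = y - alpha*grad = 0.436
  prox(v) = soft_thresh(0.436, 0.0216) = 0.4144
f(x_4) = 5*0.4144^2 - 5*0.4144 + 0.58*|0.4144| = -0.973


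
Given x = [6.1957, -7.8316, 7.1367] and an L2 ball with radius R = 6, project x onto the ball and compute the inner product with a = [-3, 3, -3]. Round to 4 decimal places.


Step 1: Compute ||x|| (intermediates to 6 decimals).
||x|| = sqrt(6.1957^2 + (-7.8316)^2 + 7.1367^2) = 12.274084
Step 2: Project.
Since ||x|| > R, scale = R/||x|| = 6/12.274084 = 0.488835, proj(x) = scale * x
proj(x) = [3.028675, -3.82836, 3.488669]
Step 3: Dot product.
a^T * proj(x) = -3*3.028675 + 3*(-3.82836) - 3*3.488669 = -31.0371


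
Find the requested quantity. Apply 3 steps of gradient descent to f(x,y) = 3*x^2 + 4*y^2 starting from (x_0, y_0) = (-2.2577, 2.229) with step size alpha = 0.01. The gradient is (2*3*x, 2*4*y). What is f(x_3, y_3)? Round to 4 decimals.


Gradient descent on f(x,y) = 3*x^2 + 4*y^2.
Starting point: (-2.2577, 2.229), alpha = 0.01
Step 1: grad_x = 2*3*-2.2577 = -13.5462, grad_y = 2*4*2.229 = 17.832
  x_1 = -2.2577 - 0.01*-13.5462 = -2.1222
  y_1 = 2.229 - 0.01*17.832 = 2.0507
Step 2: grad_x = 2*3*-2.1222 = -12.7334, grad_y = 2*4*2.0507 = 16.4054
  x_2 = -2.1222 - 0.01*-12.7334 = -1.9949
  y_2 = 2.0507 - 0.01*16.4054 = 1.8866
Step 3: grad_x = 2*3*-1.9949 = -11.9694, grad_y = 2*4*1.8866 = 15.093
  x_3 = -1.9949 - 0.01*-11.9694 = -1.8752
  y_3 = 1.8866 - 0.01*15.093 = 1.7357
f(-1.8752, 1.7357) = 3*(-1.8752)^2 + 4*1.7357^2 = 22.5998


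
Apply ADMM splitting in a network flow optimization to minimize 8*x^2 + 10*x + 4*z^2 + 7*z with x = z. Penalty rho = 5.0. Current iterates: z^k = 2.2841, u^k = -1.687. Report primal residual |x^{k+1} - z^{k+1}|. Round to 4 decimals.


ADMM iteration with rho = 5.0, z^k = 2.2841, u^k = -1.687
Step 1: x-update.
Minimize 8*x^2 + 10*x + (5.0/2)*(x - 2.2841 - 1.687)^2
FOC: (2*8 + 5.0)*x = -10 + 5.0*(2.2841 + 1.687)
x^{k+1} = 0.4693
Step 2: z-update.
Minimize 4*z^2 + 7*z + (5.0/2)*(0.4693 - z - 1.687)^2
FOC: (2*4 + 5.0)*z = -7 + 5.0*(0.4693 - 1.687)
z^{k+1} = -1.0068
Step 3: u-update.
u^{k+1} = -1.687 + 0.4693 + 1.0068 = -0.2109
Step 4: Primal residual = |0.4693 + 1.0068| = 1.4761


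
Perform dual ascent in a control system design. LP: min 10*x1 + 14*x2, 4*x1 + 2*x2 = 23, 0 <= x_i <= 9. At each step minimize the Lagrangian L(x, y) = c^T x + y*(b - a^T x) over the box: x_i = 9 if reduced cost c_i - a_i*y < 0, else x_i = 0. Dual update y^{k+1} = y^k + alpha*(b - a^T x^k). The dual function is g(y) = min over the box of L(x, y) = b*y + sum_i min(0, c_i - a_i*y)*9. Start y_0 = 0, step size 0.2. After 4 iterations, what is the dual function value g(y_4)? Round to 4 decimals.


Dual ascent for LP: min 10*x1 + 14*x2, 4*x1 + 2*x2 = 23, 0 <= x_i <= 9
Step 1: y^k = 0.0, reduced costs: (10.0, 14.0)
  x^k = (0.0, 0.0), subgradient = b - a^T x = 23.0
  y^{k+1} = 0.0 + 0.2*23.0 = 4.6
Step 2: y^k = 4.6, reduced costs: (-8.4, 4.8)
  x^k = (9.0, 0.0), subgradient = b - a^T x = -13.0
  y^{k+1} = 4.6 + 0.2*-13.0 = 2.0
Step 3: y^k = 2.0, reduced costs: (2.0, 10.0)
  x^k = (0.0, 0.0), subgradient = b - a^T x = 23.0
  y^{k+1} = 2.0 + 0.2*23.0 = 6.6
Step 4: y^k = 6.6, reduced costs: (-16.4, 0.8)
  x^k = (9.0, 0.0), subgradient = b - a^T x = -13.0
  y^{k+1} = 6.6 + 0.2*-13.0 = 4.0
Dual objective at y_4 = 4.0: reduced costs (-6.0, 6.0), box minimizer x = (9.0, 0.0)
g(y_4) = b*y + (c1 - a1*y)*x1 + (c2 - a2*y)*x2 = 23*4.0 + (-6.0)*9.0 + 6.0*0.0 = 92.0 - 54.0 + 0.0 = 38.0


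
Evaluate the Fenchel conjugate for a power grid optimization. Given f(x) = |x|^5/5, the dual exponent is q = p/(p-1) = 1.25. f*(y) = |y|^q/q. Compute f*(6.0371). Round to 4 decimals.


The conjugate exponent q satisfies 1/p + 1/q = 1.
p = 5, so q = 5/(5 - 1) = 1.25
|y|^q = 6.0371^1.25 = 9.4631
f*(6.0371) = 9.4631 / 1.25 = 7.5705


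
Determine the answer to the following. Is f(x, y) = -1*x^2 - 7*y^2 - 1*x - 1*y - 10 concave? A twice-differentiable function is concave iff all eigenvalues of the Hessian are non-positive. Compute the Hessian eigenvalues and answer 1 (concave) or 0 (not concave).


The Hessian of f(x,y) = -1*x^2 - 7*y^2 - 1*x - 1*y - 10 is:
H = [[-2, 0], [0, -14]]
Trace = -2 - 14 = -16
Determinant = -2*-14 - (0)^2 = 28
Discriminant = (-16)^2 - 4*28 = 144.0
Eigenvalues: lambda_1 = -14.0, lambda_2 = -2.0
The function is concave.

1


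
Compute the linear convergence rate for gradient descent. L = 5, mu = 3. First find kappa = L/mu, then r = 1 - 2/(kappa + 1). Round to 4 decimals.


Step 1: Compute the condition number.
kappa = L/mu = 5/3 = 1.6667
Step 2: Compute the convergence rate.
r = 1 - 2/(kappa + 1) = 1 - 2*mu/(L + mu) = (L - mu)/(L + mu) = 2/8 = 0.25


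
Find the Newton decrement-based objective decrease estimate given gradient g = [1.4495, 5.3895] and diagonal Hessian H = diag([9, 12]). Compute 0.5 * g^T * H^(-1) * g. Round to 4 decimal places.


Step 1: H is diagonal, so H^(-1) * g = [0.1611, 0.4491].
Step 2: g^T H^(-1) g = sum_i g_i^2 / H_ii
  = (1.4495)^2/9 + (5.3895)^2/12
  = 0.2335 + 2.4206 = 2.654
Step 3: Objective decrease = 0.5 * g^T H^(-1) g = 1.327


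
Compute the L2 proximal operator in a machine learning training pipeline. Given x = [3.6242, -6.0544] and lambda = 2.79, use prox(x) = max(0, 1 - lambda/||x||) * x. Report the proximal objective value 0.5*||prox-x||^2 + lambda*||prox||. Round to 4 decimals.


Step 1: Compute ||x||.
||x|| = 7.0562
Step 2: Compute scaling factor.
scale = max(0, 1 - 2.79/7.0562) = 0.6046
Step 3: prox(x) = [2.1912, -3.6605]
||prox(x)|| = 4.2662
Step 4: Proximal objective.
0.5*||prox-x||^2 = 3.8921
lambda*||prox|| = 11.9027
Total = 15.7949


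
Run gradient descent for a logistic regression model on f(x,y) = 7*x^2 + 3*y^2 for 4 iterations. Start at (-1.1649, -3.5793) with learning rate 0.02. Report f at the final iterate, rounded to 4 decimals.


Gradient descent on f(x,y) = 7*x^2 + 3*y^2.
Starting point: (-1.1649, -3.5793), alpha = 0.02
Step 1: grad_x = 2*7*-1.1649 = -16.3086, grad_y = 2*3*-3.5793 = -21.4758
  x_1 = -1.1649 - 0.02*-16.3086 = -0.8387
  y_1 = -3.5793 - 0.02*-21.4758 = -3.1498
Step 2: grad_x = 2*7*-0.8387 = -11.7422, grad_y = 2*3*-3.1498 = -18.8987
  x_2 = -0.8387 - 0.02*-11.7422 = -0.6039
  y_2 = -3.1498 - 0.02*-18.8987 = -2.7718
Step 3: grad_x = 2*7*-0.6039 = -8.4544, grad_y = 2*3*-2.7718 = -16.6309
  x_3 = -0.6039 - 0.02*-8.4544 = -0.4348
  y_3 = -2.7718 - 0.02*-16.6309 = -2.4392
Step 4: grad_x = 2*7*-0.4348 = -6.0872, grad_y = 2*3*-2.4392 = -14.6352
  x_4 = -0.4348 - 0.02*-6.0872 = -0.3131
  y_4 = -2.4392 - 0.02*-14.6352 = -2.1465
f(-0.3131, -2.1465) = 7*(-0.3131)^2 + 3*(-2.1465)^2 = 14.5083


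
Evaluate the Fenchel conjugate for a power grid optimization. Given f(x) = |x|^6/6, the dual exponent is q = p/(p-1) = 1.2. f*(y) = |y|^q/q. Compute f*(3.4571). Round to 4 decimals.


The conjugate exponent q satisfies 1/p + 1/q = 1.
p = 6, so q = 6/(6 - 1) = 1.2
|y|^q = 3.4571^1.2 = 4.4305
f*(3.4571) = 4.4305 / 1.2 = 3.6921


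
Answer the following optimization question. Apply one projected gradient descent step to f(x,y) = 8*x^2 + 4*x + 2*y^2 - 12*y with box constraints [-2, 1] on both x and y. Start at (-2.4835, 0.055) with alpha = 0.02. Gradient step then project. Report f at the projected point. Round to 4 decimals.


Step 1: Compute gradient at (-2.4835, 0.055).
grad_x = 2*8*-2.4835 + 4 = -35.736
grad_y = 2*2*0.055 - 12 = -11.78
Step 2: Gradient step.
x_raw = -2.4835 - 0.02*-35.736 = -1.7688
y_raw = 0.055 - 0.02*-11.78 = 0.2906
Step 3: Project onto [-2, 1].
x_proj = clip(-1.7688) = -1.7688
y_proj = clip(0.2906) = 0.2906
Step 4: Evaluate f.
f(-1.7688, 0.2906) = 14.6352


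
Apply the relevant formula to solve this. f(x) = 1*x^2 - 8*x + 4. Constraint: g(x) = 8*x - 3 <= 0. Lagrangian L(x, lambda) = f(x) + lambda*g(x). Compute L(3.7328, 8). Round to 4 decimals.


Step 1: Evaluate f(x).
f(3.7328) = 1*3.7328^2 - 8*3.7328 + 4 = -11.9286
Step 2: Evaluate g(x).
g(3.7328) = 8*3.7328 - 3 = 26.8624
Step 3: Compute Lagrangian.
L = -11.9286 + 8*26.8624 = 202.9706


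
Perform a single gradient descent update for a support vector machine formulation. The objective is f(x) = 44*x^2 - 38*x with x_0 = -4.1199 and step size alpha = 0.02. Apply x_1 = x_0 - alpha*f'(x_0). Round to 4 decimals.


We compute the gradient at x_0 and apply the update.
f'(x) = 88*x - 38
f'(-4.1199) = 88*-4.1199 - 38 = -400.5512
x_1 = -4.1199 - 0.02*-400.5512 = 3.8911


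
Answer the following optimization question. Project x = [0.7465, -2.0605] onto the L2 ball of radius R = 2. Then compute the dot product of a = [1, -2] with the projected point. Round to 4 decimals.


Step 1: Compute ||x|| (intermediates to 6 decimals).
||x|| = sqrt(0.7465^2 + (-2.0605)^2) = 2.191557
Step 2: Project.
Since ||x|| > R, scale = R/||x|| = 2/2.191557 = 0.912593, proj(x) = scale * x
proj(x) = [0.681251, -1.880398]
Step 3: Dot product.
a^T * proj(x) = 1*0.681251 - 2*(-1.880398) = 4.442


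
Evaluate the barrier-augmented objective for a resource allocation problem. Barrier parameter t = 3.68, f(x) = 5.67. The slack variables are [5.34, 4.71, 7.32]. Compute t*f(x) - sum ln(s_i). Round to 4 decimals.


Step 1: Compute log-barrier.
ln values: [1.6752, 1.5497, 1.9906]
phi = -(1.6752 + 1.5497 + 1.9906) = -5.2155
Step 2: Compute augmented objective.
t*f(x) = 3.68*5.67 = 20.8656
Total = 20.8656 - 5.2155 = 15.6501


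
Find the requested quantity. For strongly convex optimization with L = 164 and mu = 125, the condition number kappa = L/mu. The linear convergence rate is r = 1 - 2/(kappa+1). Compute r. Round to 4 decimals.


Step 1: Compute the condition number.
kappa = L/mu = 164/125 = 1.312
Step 2: Compute the convergence rate.
r = 1 - 2/(kappa + 1) = 1 - 2*mu/(L + mu) = (L - mu)/(L + mu) = 39/289 = 0.1349


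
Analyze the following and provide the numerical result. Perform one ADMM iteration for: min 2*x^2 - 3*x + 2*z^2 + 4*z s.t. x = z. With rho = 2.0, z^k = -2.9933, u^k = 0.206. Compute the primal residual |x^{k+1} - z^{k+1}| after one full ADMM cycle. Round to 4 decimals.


ADMM iteration with rho = 2.0, z^k = -2.9933, u^k = 0.206
Step 1: x-update.
Minimize 2*x^2 - 3*x + (2.0/2)*(x + 2.9933 + 0.206)^2
FOC: (2*2 + 2.0)*x = 3 + 2.0*(-2.9933 - 0.206)
x^{k+1} = -0.5664
Step 2: z-update.
Minimize 2*z^2 + 4*z + (2.0/2)*(-0.5664 - z + 0.206)^2
FOC: (2*2 + 2.0)*z = -4 + 2.0*(-0.5664 + 0.206)
z^{k+1} = -0.7868
Step 3: u-update.
u^{k+1} = 0.206 - 0.5664 + 0.7868 = 0.4264
Step 4: Primal residual = |-0.5664 + 0.7868| = 0.2204


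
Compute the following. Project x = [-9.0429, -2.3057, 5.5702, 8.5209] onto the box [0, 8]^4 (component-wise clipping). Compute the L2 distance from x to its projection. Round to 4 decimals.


Project each component onto [0, 8].
clip(-9.0429) = 0.0, clip(-2.3057) = 0.0, clip(5.5702) = 5.5702, clip(8.5209) = 8.0
Projection = [0.0, 0.0, 5.5702, 8.0]
Squared diffs: [81.774, 5.3163, 0.0, 0.2713]
Distance = sqrt(87.3616) = 9.3467


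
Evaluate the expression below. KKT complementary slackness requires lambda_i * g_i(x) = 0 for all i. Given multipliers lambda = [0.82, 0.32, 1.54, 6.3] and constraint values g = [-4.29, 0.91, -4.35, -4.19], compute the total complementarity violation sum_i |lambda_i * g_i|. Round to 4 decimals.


KKT complementary slackness check:
lambda_1 * g_1 = 0.82 * -4.29 = -3.5178
lambda_2 * g_2 = 0.32 * 0.91 = 0.2912
lambda_3 * g_3 = 1.54 * -4.35 = -6.699
lambda_4 * g_4 = 6.3 * -4.19 = -26.397
Total violation = 3.5178 + 0.2912 + 6.699 + 26.397 = 36.905


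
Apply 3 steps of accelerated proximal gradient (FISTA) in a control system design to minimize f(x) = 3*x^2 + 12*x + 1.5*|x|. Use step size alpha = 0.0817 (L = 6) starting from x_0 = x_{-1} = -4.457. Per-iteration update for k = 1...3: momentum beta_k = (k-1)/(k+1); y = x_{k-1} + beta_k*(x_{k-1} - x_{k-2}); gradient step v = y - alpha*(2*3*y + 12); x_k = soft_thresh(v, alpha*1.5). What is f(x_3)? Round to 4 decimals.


FISTA on f(x) = 3*x^2 + 12*x + 1.5*|x|
L = 6, alpha = 0.0817
Iteration 1: beta = 0.0, y = -4.457 + 0.0*(-4.457 + 4.457) = -4.457
  grad(y) = -14.742, v = y - alpha*grad = -3.2526
  prox(v) = soft_thresh(-3.2526, 0.1226) = -3.13
Iteration 2: beta = 0.3333, y = -3.13 + 0.3333*(-3.13 + 4.457) = -2.6877
  grad(y) = -4.1262, v = y - alpha*grad = -2.3506
  prox(v) = soft_thresh(-2.3506, 0.1226) = -2.228
Iteration 3: beta = 0.5, y = -2.228 + 0.5*(-2.228 + 3.13) = -1.777
  grad(y) = 1.3377, v = y - alpha*grad = -1.8863
  prox(v) = soft_thresh(-1.8863, 0.1226) = -1.7638
f(x_3) = 3*(-1.7638)^2 + 12*(-1.7638) + 1.5*|-1.7638| = -9.1869


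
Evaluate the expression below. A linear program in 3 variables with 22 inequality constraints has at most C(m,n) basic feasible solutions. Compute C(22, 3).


Each vertex corresponds to some choice of n active constraints out of m, so the number of vertices is at most C(m, n) = m! / (n!(m-n)!).
m = 22, n = 3
Numerator: 22 * 21 * 20
Denominator: 3! = 6
C(22, 3) = 1540


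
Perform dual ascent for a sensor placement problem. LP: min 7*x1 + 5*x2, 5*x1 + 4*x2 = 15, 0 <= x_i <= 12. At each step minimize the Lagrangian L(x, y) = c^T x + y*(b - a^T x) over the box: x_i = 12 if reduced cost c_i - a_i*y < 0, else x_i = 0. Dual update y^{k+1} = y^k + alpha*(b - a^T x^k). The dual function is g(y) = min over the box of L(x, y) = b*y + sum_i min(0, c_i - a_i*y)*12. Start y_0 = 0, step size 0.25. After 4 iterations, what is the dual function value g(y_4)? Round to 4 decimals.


Dual ascent for LP: min 7*x1 + 5*x2, 5*x1 + 4*x2 = 15, 0 <= x_i <= 12
Step 1: y^k = 0.0, reduced costs: (7.0, 5.0)
  x^k = (0.0, 0.0), subgradient = b - a^T x = 15.0
  y^{k+1} = 0.0 + 0.25*15.0 = 3.75
Step 2: y^k = 3.75, reduced costs: (-11.75, -10.0)
  x^k = (12.0, 12.0), subgradient = b - a^T x = -93.0
  y^{k+1} = 3.75 + 0.25*-93.0 = -19.5
Step 3: y^k = -19.5, reduced costs: (104.5, 83.0)
  x^k = (0.0, 0.0), subgradient = b - a^T x = 15.0
  y^{k+1} = -19.5 + 0.25*15.0 = -15.75
Step 4: y^k = -15.75, reduced costs: (85.75, 68.0)
  x^k = (0.0, 0.0), subgradient = b - a^T x = 15.0
  y^{k+1} = -15.75 + 0.25*15.0 = -12.0
Dual objective at y_4 = -12.0: reduced costs (67.0, 53.0), box minimizer x = (0.0, 0.0)
g(y_4) = b*y + (c1 - a1*y)*x1 + (c2 - a2*y)*x2 = 15*(-12.0) + 67.0*0.0 + 53.0*0.0 = -180.0 + 0.0 + 0.0 = -180.0


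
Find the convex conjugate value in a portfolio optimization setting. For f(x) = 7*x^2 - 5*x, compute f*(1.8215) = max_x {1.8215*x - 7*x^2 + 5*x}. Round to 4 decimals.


f*(y) = sup_x {y*x - a*x^2 - b*x} = sup_x {(y-b)*x - a*x^2}
FOC: (y - b) - 2a*x = 0 => x* = (y - b)/(2a)
x* = (1.8215 + 5)/(2*7) = 0.4873
f*(1.8215) = (y-b)^2/(4a) = (1.8215 + 5)^2/(4*7)
= 46.5329/28 = 1.6619


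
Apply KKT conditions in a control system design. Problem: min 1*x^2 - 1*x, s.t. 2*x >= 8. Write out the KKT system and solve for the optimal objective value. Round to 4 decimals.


Step 1: Try lambda = 0 (constraint inactive).
x_unc = 1/(2*1) = 0.5
Check: 2*0.5 = 1.0 < 8 -- violated!
Step 2: Constraint must be active: 2*x = 8
x* = 8/2 = 4.0
lambda = (2*1*4.0 - 1)/2 = 3.5
Step 3: Compute optimal value.
f(x*) = 1*4.0^2 - 1*4.0 = 12.0


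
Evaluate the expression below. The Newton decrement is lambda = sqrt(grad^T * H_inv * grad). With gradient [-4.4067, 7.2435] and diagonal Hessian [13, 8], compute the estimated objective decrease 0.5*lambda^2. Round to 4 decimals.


Step 1: H is diagonal, so H^(-1) * g = [-0.339, 0.9054].
Step 2: g^T H^(-1) g = sum_i g_i^2 / H_ii
  = (-4.4067)^2/13 + (7.2435)^2/8
  = 1.4938 + 6.5585 = 8.0523
Step 3: Objective decrease = 0.5 * g^T H^(-1) g = 4.0262


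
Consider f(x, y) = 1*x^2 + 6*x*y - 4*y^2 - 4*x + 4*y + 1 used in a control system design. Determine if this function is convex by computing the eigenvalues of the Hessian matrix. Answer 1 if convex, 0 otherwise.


The Hessian of f(x,y) = 1*x^2 + 6*x*y - 4*y^2 - 4*x + 4*y + 1 is:
H = [[2, 6], [6, -8]]
Trace = 2 - 8 = -6
Determinant = 2*-8 - (6)^2 = -52
Discriminant = (-6)^2 - 4*-52 = 244.0
Eigenvalues: lambda_1 = -10.8102, lambda_2 = 4.8102
The function is not convex.

0


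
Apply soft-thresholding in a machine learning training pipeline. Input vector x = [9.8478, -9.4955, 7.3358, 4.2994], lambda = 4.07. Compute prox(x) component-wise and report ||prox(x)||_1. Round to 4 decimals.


Soft-thresholding with lambda = 4.07:
prox(9.8478) = sign(9.8478)*max(|9.8478| - 4.07, 0) = 5.7778
prox(-9.4955) = sign(-9.4955)*max(|-9.4955| - 4.07, 0) = -5.4255
prox(7.3358) = sign(7.3358)*max(|7.3358| - 4.07, 0) = 3.2658
prox(4.2994) = sign(4.2994)*max(|4.2994| - 4.07, 0) = 0.2294
prox(x) = [5.7778, -5.4255, 3.2658, 0.2294]
||prox(x)||_1 = 5.7778 + 5.4255 + 3.2658 + 0.2294 = 14.6985


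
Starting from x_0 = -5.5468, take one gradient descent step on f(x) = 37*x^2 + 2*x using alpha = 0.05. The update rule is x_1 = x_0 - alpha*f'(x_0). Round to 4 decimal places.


We compute the gradient at x_0 and apply the update.
f'(x) = 74*x + 2
f'(-5.5468) = 74*-5.5468 + 2 = -408.4632
x_1 = -5.5468 - 0.05*-408.4632 = 14.8764


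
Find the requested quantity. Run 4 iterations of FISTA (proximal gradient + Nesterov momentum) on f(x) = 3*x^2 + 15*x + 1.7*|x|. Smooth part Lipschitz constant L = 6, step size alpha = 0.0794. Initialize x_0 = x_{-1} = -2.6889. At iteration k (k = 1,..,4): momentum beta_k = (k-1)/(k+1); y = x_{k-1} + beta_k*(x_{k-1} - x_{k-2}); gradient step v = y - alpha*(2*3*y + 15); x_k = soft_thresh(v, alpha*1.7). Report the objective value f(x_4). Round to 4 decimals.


FISTA on f(x) = 3*x^2 + 15*x + 1.7*|x|
L = 6, alpha = 0.0794
Iteration 1: beta = 0.0, y = -2.6889 + 0.0*(-2.6889 + 2.6889) = -2.6889
  grad(y) = -1.1334, v = y - alpha*grad = -2.5989
  prox(v) = soft_thresh(-2.5989, 0.135) = -2.4639
Iteration 2: beta = 0.3333, y = -2.4639 + 0.3333*(-2.4639 + 2.6889) = -2.3889
  grad(y) = 0.6664, v = y - alpha*grad = -2.4418
  prox(v) = soft_thresh(-2.4418, 0.135) = -2.3069
Iteration 3: beta = 0.5, y = -2.3069 + 0.5*(-2.3069 + 2.4639) = -2.2283
  grad(y) = 1.63, v = y - alpha*grad = -2.3578
  prox(v) = soft_thresh(-2.3578, 0.135) = -2.2228
Iteration 4: beta = 0.6, y = -2.2228 + 0.6*(-2.2228 + 2.3069) = -2.1723
  grad(y) = 1.9661, v = y - alpha*grad = -2.3284
  prox(v) = soft_thresh(-2.3284, 0.135) = -2.1934
f(x_4) = 3*(-2.1934)^2 + 15*(-2.1934) + 1.7*|-2.1934| = -14.7392


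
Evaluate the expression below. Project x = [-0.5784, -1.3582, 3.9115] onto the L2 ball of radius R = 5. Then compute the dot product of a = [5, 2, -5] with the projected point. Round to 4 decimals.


Step 1: Compute ||x|| (intermediates to 6 decimals).
||x|| = sqrt((-0.5784)^2 + (-1.3582)^2 + 3.9115^2) = 4.1808
Step 2: Project.
Since ||x|| <= R, proj = x (no scaling needed).
proj(x) = [-0.5784, -1.3582, 3.9115]
Step 3: Dot product.
a^T * proj(x) = 5*(-0.5784) + 2*(-1.3582) - 5*3.9115 = -25.1659
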